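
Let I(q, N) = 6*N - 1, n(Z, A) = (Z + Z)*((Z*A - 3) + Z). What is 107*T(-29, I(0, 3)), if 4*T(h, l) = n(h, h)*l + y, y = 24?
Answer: -42674275/2 ≈ -2.1337e+7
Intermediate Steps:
n(Z, A) = 2*Z*(-3 + Z + A*Z) (n(Z, A) = (2*Z)*((A*Z - 3) + Z) = (2*Z)*((-3 + A*Z) + Z) = (2*Z)*(-3 + Z + A*Z) = 2*Z*(-3 + Z + A*Z))
I(q, N) = -1 + 6*N
T(h, l) = 6 + h*l*(-3 + h + h**2)/2 (T(h, l) = ((2*h*(-3 + h + h*h))*l + 24)/4 = ((2*h*(-3 + h + h**2))*l + 24)/4 = (2*h*l*(-3 + h + h**2) + 24)/4 = (24 + 2*h*l*(-3 + h + h**2))/4 = 6 + h*l*(-3 + h + h**2)/2)
107*T(-29, I(0, 3)) = 107*(6 + (1/2)*(-29)*(-1 + 6*3)*(-3 - 29 + (-29)**2)) = 107*(6 + (1/2)*(-29)*(-1 + 18)*(-3 - 29 + 841)) = 107*(6 + (1/2)*(-29)*17*809) = 107*(6 - 398837/2) = 107*(-398825/2) = -42674275/2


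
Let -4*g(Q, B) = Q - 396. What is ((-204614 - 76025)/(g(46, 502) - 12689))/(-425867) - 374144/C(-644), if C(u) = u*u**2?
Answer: 60403483788728/44792350810579281 ≈ 0.0013485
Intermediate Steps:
g(Q, B) = 99 - Q/4 (g(Q, B) = -(Q - 396)/4 = -(-396 + Q)/4 = 99 - Q/4)
C(u) = u**3
((-204614 - 76025)/(g(46, 502) - 12689))/(-425867) - 374144/C(-644) = ((-204614 - 76025)/((99 - 1/4*46) - 12689))/(-425867) - 374144/((-644)**3) = -280639/((99 - 23/2) - 12689)*(-1/425867) - 374144/(-267089984) = -280639/(175/2 - 12689)*(-1/425867) - 374144*(-1/267089984) = -280639/(-25203/2)*(-1/425867) + 5846/4173281 = -280639*(-2/25203)*(-1/425867) + 5846/4173281 = (561278/25203)*(-1/425867) + 5846/4173281 = -561278/10733126001 + 5846/4173281 = 60403483788728/44792350810579281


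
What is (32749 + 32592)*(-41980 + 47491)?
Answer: 360094251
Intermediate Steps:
(32749 + 32592)*(-41980 + 47491) = 65341*5511 = 360094251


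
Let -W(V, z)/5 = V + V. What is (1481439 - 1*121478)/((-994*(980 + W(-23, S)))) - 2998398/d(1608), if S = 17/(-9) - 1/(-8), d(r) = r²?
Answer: -296778975401/129578396640 ≈ -2.2903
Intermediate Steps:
S = -127/72 (S = 17*(-⅑) - 1*(-⅛) = -17/9 + ⅛ = -127/72 ≈ -1.7639)
W(V, z) = -10*V (W(V, z) = -5*(V + V) = -10*V)
(1481439 - 1*121478)/((-994*(980 + W(-23, S)))) - 2998398/d(1608) = (1481439 - 1*121478)/((-994*(980 - 10*(-23)))) - 2998398/(1608²) = (1481439 - 121478)/((-994*(980 + 230))) - 2998398/2585664 = 1359961/((-994*1210)) - 2998398*1/2585664 = 1359961/(-1202740) - 499733/430944 = 1359961*(-1/1202740) - 499733/430944 = -1359961/1202740 - 499733/430944 = -296778975401/129578396640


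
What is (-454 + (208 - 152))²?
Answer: 158404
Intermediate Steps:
(-454 + (208 - 152))² = (-454 + 56)² = (-398)² = 158404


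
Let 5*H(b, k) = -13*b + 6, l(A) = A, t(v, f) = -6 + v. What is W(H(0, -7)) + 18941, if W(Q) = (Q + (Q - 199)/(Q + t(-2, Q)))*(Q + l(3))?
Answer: 16207979/850 ≈ 19068.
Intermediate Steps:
H(b, k) = 6/5 - 13*b/5 (H(b, k) = (-13*b + 6)/5 = (6 - 13*b)/5 = 6/5 - 13*b/5)
W(Q) = (3 + Q)*(Q + (-199 + Q)/(-8 + Q)) (W(Q) = (Q + (Q - 199)/(Q + (-6 - 2)))*(Q + 3) = (Q + (-199 + Q)/(Q - 8))*(3 + Q) = (Q + (-199 + Q)/(-8 + Q))*(3 + Q) = (3 + Q)*(Q + (-199 + Q)/(-8 + Q)))
W(H(0, -7)) + 18941 = (-597 + (6/5 - 13/5*0)³ - 220*(6/5 - 13/5*0) - 4*(6/5 - 13/5*0)²)/(-8 + (6/5 - 13/5*0)) + 18941 = (-597 + (6/5 + 0)³ - 220*(6/5 + 0) - 4*(6/5 + 0)²)/(-8 + (6/5 + 0)) + 18941 = (-597 + (6/5)³ - 220*6/5 - 4*(6/5)²)/(-8 + 6/5) + 18941 = (-597 + 216/125 - 264 - 4*36/25)/(-34/5) + 18941 = -5*(-597 + 216/125 - 264 - 144/25)/34 + 18941 = -5/34*(-108129/125) + 18941 = 108129/850 + 18941 = 16207979/850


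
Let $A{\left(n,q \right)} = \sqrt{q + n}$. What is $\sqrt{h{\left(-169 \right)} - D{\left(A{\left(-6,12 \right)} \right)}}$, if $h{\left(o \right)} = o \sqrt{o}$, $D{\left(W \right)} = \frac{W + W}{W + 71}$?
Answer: $\frac{\sqrt{- 2 \sqrt{6} - 2197 i \left(71 + \sqrt{6}\right)}}{\sqrt{71 + \sqrt{6}}} \approx 33.143 - 33.144 i$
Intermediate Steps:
$A{\left(n,q \right)} = \sqrt{n + q}$
$D{\left(W \right)} = \frac{2 W}{71 + W}$
$h{\left(o \right)} = o^{\frac{3}{2}}$
$\sqrt{h{\left(-169 \right)} - D{\left(A{\left(-6,12 \right)} \right)}} = \sqrt{\left(-169\right)^{\frac{3}{2}} - \frac{2 \sqrt{-6 + 12}}{71 + \sqrt{-6 + 12}}} = \sqrt{- 2197 i - \frac{2 \sqrt{6}}{71 + \sqrt{6}}}$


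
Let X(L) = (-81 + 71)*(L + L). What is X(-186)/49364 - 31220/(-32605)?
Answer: 83121734/80475661 ≈ 1.0329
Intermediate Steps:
X(L) = -20*L
X(-186)/49364 - 31220/(-32605) = -20*(-186)/49364 - 31220/(-32605) = 3720*(1/49364) - 31220*(-1/32605) = 930/12341 + 6244/6521 = 83121734/80475661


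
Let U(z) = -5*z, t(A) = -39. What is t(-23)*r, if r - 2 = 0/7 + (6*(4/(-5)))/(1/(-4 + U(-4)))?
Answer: 14586/5 ≈ 2917.2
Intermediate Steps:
r = -374/5 (r = 2 + (0/7 + (6*(4/(-5)))/(1/(-4 - 5*(-4)))) = 2 + (0*(1/7) + (6*(4*(-1/5)))/(1/(-4 + 20))) = 2 + (0 + (6*(-4/5))/(1/16)) = 2 + (0 - 24/(5*1/16)) = 2 + (0 - 24/5*16) = 2 + (0 - 384/5) = 2 - 384/5 = -374/5 ≈ -74.800)
t(-23)*r = -39*(-374/5) = 14586/5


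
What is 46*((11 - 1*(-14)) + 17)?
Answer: 1932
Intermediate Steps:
46*((11 - 1*(-14)) + 17) = 46*((11 + 14) + 17) = 46*(25 + 17) = 46*42 = 1932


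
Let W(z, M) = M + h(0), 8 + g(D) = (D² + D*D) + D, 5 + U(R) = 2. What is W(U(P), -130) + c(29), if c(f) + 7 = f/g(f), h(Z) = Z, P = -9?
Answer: -233282/1703 ≈ -136.98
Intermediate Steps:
U(R) = -3 (U(R) = -5 + 2 = -3)
g(D) = -8 + D + 2*D² (g(D) = -8 + ((D² + D*D) + D) = -8 + ((D² + D²) + D) = -8 + (2*D² + D) = -8 + (D + 2*D²) = -8 + D + 2*D²)
W(z, M) = M (W(z, M) = M + 0 = M)
c(f) = -7 + f/(-8 + f + 2*f²)
W(U(P), -130) + c(29) = -130 + 2*(28 - 7*29² - 3*29)/(-8 + 29 + 2*29²) = -130 + 2*(28 - 7*841 - 87)/(-8 + 29 + 2*841) = -130 + 2*(28 - 5887 - 87)/(-8 + 29 + 1682) = -130 + 2*(-5946)/1703 = -130 + 2*(1/1703)*(-5946) = -130 - 11892/1703 = -233282/1703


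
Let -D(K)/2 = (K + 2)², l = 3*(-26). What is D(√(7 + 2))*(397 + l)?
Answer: -15950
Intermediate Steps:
l = -78
D(K) = -2*(2 + K)² (D(K) = -2*(K + 2)² = -2*(2 + K)²)
D(√(7 + 2))*(397 + l) = (-2*(2 + √(7 + 2))²)*(397 - 78) = -2*(2 + √9)²*319 = -2*(2 + 3)²*319 = -2*5²*319 = -2*25*319 = -50*319 = -15950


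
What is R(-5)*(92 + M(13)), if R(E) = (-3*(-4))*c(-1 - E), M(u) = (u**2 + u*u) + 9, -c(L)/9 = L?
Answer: -189648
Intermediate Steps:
c(L) = -9*L
M(u) = 9 + 2*u**2 (M(u) = (u**2 + u**2) + 9 = 2*u**2 + 9 = 9 + 2*u**2)
R(E) = 108 + 108*E (R(E) = (-3*(-4))*(-9*(-1 - E)) = 12*(9 + 9*E) = 108 + 108*E)
R(-5)*(92 + M(13)) = (108 + 108*(-5))*(92 + (9 + 2*13**2)) = (108 - 540)*(92 + (9 + 2*169)) = -432*(92 + (9 + 338)) = -432*(92 + 347) = -432*439 = -189648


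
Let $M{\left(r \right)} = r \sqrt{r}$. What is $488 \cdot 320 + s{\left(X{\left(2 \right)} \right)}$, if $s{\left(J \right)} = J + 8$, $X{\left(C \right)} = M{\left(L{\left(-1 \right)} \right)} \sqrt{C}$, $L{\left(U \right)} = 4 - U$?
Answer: $156168 + 5 \sqrt{10} \approx 1.5618 \cdot 10^{5}$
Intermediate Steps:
$M{\left(r \right)} = r^{\frac{3}{2}}$
$X{\left(C \right)} = 5 \sqrt{5} \sqrt{C}$ ($X{\left(C \right)} = \left(4 - -1\right)^{\frac{3}{2}} \sqrt{C} = \left(4 + 1\right)^{\frac{3}{2}} \sqrt{C} = 5^{\frac{3}{2}} \sqrt{C} = 5 \sqrt{5} \sqrt{C}$)
$s{\left(J \right)} = 8 + J$
$488 \cdot 320 + s{\left(X{\left(2 \right)} \right)} = 488 \cdot 320 + \left(8 + 5 \sqrt{5} \sqrt{2}\right) = 156160 + \left(8 + 5 \sqrt{10}\right) = 156168 + 5 \sqrt{10}$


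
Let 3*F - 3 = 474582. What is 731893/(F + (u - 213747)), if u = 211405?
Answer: 731893/155853 ≈ 4.6960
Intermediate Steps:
F = 158195 (F = 1 + (1/3)*474582 = 1 + 158194 = 158195)
731893/(F + (u - 213747)) = 731893/(158195 + (211405 - 213747)) = 731893/(158195 - 2342) = 731893/155853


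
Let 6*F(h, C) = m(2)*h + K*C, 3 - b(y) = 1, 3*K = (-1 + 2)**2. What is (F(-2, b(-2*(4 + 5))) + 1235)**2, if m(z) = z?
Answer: 123432100/81 ≈ 1.5239e+6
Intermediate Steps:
K = 1/3 (K = (-1 + 2)**2/3 = (1/3)*1**2 = (1/3)*1 = 1/3 ≈ 0.33333)
b(y) = 2 (b(y) = 3 - 1*1 = 3 - 1 = 2)
F(h, C) = h/3 + C/18 (F(h, C) = (2*h + C/3)/6 = h/3 + C/18)
(F(-2, b(-2*(4 + 5))) + 1235)**2 = (((1/3)*(-2) + (1/18)*2) + 1235)**2 = ((-2/3 + 1/9) + 1235)**2 = (-5/9 + 1235)**2 = (11110/9)**2 = 123432100/81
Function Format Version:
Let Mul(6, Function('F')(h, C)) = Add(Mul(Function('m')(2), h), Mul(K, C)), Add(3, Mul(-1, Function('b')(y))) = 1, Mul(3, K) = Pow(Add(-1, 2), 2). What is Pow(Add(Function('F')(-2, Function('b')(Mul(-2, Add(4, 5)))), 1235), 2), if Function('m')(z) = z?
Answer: Rational(123432100, 81) ≈ 1.5239e+6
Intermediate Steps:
K = Rational(1, 3) (K = Mul(Rational(1, 3), Pow(Add(-1, 2), 2)) = Mul(Rational(1, 3), Pow(1, 2)) = Mul(Rational(1, 3), 1) = Rational(1, 3) ≈ 0.33333)
Function('b')(y) = 2 (Function('b')(y) = Add(3, Mul(-1, 1)) = Add(3, -1) = 2)
Function('F')(h, C) = Add(Mul(Rational(1, 3), h), Mul(Rational(1, 18), C)) (Function('F')(h, C) = Mul(Rational(1, 6), Add(Mul(2, h), Mul(Rational(1, 3), C))) = Add(Mul(Rational(1, 3), h), Mul(Rational(1, 18), C)))
Pow(Add(Function('F')(-2, Function('b')(Mul(-2, Add(4, 5)))), 1235), 2) = Pow(Add(Add(Mul(Rational(1, 3), -2), Mul(Rational(1, 18), 2)), 1235), 2) = Pow(Add(Add(Rational(-2, 3), Rational(1, 9)), 1235), 2) = Pow(Add(Rational(-5, 9), 1235), 2) = Pow(Rational(11110, 9), 2) = Rational(123432100, 81)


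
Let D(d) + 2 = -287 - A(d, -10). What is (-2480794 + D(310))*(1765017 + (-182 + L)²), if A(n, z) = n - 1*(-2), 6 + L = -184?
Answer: -4723089724395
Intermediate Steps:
L = -190 (L = -6 - 184 = -190)
A(n, z) = 2 + n (A(n, z) = n + 2 = 2 + n)
D(d) = -291 - d (D(d) = -2 + (-287 - (2 + d)) = -2 + (-287 + (-2 - d)) = -2 + (-289 - d) = -291 - d)
(-2480794 + D(310))*(1765017 + (-182 + L)²) = (-2480794 + (-291 - 1*310))*(1765017 + (-182 - 190)²) = (-2480794 + (-291 - 310))*(1765017 + (-372)²) = (-2480794 - 601)*(1765017 + 138384) = -2481395*1903401 = -4723089724395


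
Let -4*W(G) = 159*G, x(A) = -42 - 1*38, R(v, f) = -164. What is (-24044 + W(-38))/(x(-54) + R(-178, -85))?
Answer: 45067/488 ≈ 92.350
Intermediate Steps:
x(A) = -80 (x(A) = -42 - 38 = -80)
W(G) = -159*G/4
(-24044 + W(-38))/(x(-54) + R(-178, -85)) = (-24044 - 159/4*(-38))/(-80 - 164) = (-24044 + 3021/2)/(-244) = -45067/2*(-1/244) = 45067/488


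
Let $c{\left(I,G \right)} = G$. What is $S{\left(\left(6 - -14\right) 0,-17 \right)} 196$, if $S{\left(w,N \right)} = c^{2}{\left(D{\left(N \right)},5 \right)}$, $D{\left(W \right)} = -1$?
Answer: $4900$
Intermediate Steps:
$S{\left(w,N \right)} = 25$ ($S{\left(w,N \right)} = 5^{2} = 25$)
$S{\left(\left(6 - -14\right) 0,-17 \right)} 196 = 25 \cdot 196 = 4900$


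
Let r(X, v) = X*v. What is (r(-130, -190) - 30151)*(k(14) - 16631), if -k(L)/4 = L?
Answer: 90960837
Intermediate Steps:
k(L) = -4*L
(r(-130, -190) - 30151)*(k(14) - 16631) = (-130*(-190) - 30151)*(-4*14 - 16631) = (24700 - 30151)*(-56 - 16631) = -5451*(-16687) = 90960837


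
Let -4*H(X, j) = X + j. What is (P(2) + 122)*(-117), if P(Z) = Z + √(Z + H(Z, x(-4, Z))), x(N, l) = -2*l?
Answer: -14508 - 117*√10/2 ≈ -14693.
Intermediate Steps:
H(X, j) = -X/4 - j/4 (H(X, j) = -(X + j)/4 = -X/4 - j/4)
P(Z) = Z + √5*√Z/2 (P(Z) = Z + √(Z + (-Z/4 - (-1)*Z/2)) = Z + √(Z + (-Z/4 + Z/2)) = Z + √(Z + Z/4) = Z + √(5*Z/4) = Z + √5*√Z/2)
(P(2) + 122)*(-117) = ((2 + √5*√2/2) + 122)*(-117) = ((2 + √10/2) + 122)*(-117) = (124 + √10/2)*(-117) = -14508 - 117*√10/2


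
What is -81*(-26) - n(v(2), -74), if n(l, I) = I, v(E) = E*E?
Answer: 2180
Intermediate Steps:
v(E) = E²
-81*(-26) - n(v(2), -74) = -81*(-26) - 1*(-74) = 2106 + 74 = 2180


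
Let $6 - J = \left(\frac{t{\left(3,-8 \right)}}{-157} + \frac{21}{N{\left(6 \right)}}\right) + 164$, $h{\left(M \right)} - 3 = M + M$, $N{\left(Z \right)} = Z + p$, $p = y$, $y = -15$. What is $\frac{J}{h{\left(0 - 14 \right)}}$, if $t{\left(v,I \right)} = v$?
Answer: $\frac{14662}{2355} \approx 6.2259$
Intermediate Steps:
$p = -15$
$N{\left(Z \right)} = -15 + Z$ ($N{\left(Z \right)} = Z - 15 = -15 + Z$)
$h{\left(M \right)} = 3 + 2 M$ ($h{\left(M \right)} = 3 + \left(M + M\right) = 3 + 2 M$)
$J = - \frac{73310}{471}$ ($J = 6 - \left(\left(\frac{3}{-157} + \frac{21}{-15 + 6}\right) + 164\right) = 6 - \left(\left(3 \left(- \frac{1}{157}\right) + \frac{21}{-9}\right) + 164\right) = 6 - \left(\left(- \frac{3}{157} + 21 \left(- \frac{1}{9}\right)\right) + 164\right) = 6 - \left(\left(- \frac{3}{157} - \frac{7}{3}\right) + 164\right) = 6 - \left(- \frac{1108}{471} + 164\right) = 6 - \frac{76136}{471} = - \frac{73310}{471} \approx -155.65$)
$\frac{J}{h{\left(0 - 14 \right)}} = - \frac{73310}{471 \left(3 + 2 \left(0 - 14\right)\right)} = - \frac{73310}{471 \left(3 + 2 \left(-14\right)\right)} = - \frac{73310}{471 \left(3 - 28\right)} = - \frac{73310}{471 \left(-25\right)} = \left(- \frac{73310}{471}\right) \left(- \frac{1}{25}\right) = \frac{14662}{2355}$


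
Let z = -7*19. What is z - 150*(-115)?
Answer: 17117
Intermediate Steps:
z = -133
z - 150*(-115) = -133 - 150*(-115) = -133 + 17250 = 17117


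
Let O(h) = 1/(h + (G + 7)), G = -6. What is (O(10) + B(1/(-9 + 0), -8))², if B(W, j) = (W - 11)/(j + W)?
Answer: 1375929/644809 ≈ 2.1339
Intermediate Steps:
B(W, j) = (-11 + W)/(W + j)
O(h) = 1/(1 + h) (O(h) = 1/(h + (-6 + 7)) = 1/(h + 1) = 1/(1 + h))
(O(10) + B(1/(-9 + 0), -8))² = (1/(1 + 10) + (-11 + 1/(-9 + 0))/(1/(-9 + 0) - 8))² = (1/11 + (-11 + 1/(-9))/(1/(-9) - 8))² = (1/11 + (-11 - ⅑)/(-⅑ - 8))² = (1/11 - 100/9/(-73/9))² = (1/11 - 9/73*(-100/9))² = (1/11 + 100/73)² = (1173/803)² = 1375929/644809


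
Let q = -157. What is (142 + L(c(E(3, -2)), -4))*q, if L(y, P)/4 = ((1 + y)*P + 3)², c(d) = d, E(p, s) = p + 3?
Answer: -414794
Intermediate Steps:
E(p, s) = 3 + p
L(y, P) = 4*(3 + P*(1 + y))² (L(y, P) = 4*((1 + y)*P + 3)² = 4*(P*(1 + y) + 3)² = 4*(3 + P*(1 + y))²)
(142 + L(c(E(3, -2)), -4))*q = (142 + 4*(3 - 4 - 4*(3 + 3))²)*(-157) = (142 + 4*(3 - 4 - 4*6)²)*(-157) = (142 + 4*(3 - 4 - 24)²)*(-157) = (142 + 4*(-25)²)*(-157) = (142 + 4*625)*(-157) = (142 + 2500)*(-157) = 2642*(-157) = -414794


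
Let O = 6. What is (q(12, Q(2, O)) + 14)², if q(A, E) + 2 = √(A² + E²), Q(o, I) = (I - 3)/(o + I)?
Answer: 18441/64 + 45*√41 ≈ 576.28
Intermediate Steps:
Q(o, I) = (-3 + I)/(I + o)
q(A, E) = -2 + √(A² + E²)
(q(12, Q(2, O)) + 14)² = ((-2 + √(12² + ((-3 + 6)/(6 + 2))²)) + 14)² = ((-2 + √(144 + (3/8)²)) + 14)² = ((-2 + √(144 + 9/64)) + 14)² = ((-2 + √(9225/64)) + 14)² = ((-2 + 15*√41/8) + 14)² = (12 + 15*√41/8)²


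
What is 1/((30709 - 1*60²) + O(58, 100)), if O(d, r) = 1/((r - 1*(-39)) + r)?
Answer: 239/6479052 ≈ 3.6888e-5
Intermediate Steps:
O(d, r) = 1/(39 + 2*r) (O(d, r) = 1/((r + 39) + r) = 1/((39 + r) + r) = 1/(39 + 2*r))
1/((30709 - 1*60²) + O(58, 100)) = 1/((30709 - 1*60²) + 1/(39 + 2*100)) = 1/((30709 - 1*3600) + 1/(39 + 200)) = 1/((30709 - 3600) + 1/239) = 1/(27109 + 1/239) = 1/(6479052/239) = 239/6479052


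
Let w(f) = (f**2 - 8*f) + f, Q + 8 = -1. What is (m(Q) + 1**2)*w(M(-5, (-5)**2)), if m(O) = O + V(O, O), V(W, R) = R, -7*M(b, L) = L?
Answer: -31450/49 ≈ -641.84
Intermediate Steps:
M(b, L) = -L/7
Q = -9 (Q = -8 - 1 = -9)
m(O) = 2*O (m(O) = O + O = 2*O)
w(f) = f**2 - 7*f
(m(Q) + 1**2)*w(M(-5, (-5)**2)) = (2*(-9) + 1**2)*((-1/7*(-5)**2)*(-7 - 1/7*(-5)**2)) = (-18 + 1)*((-1/7*25)*(-7 - 1/7*25)) = -(-425)*(-7 - 25/7)/7 = -(-425)*(-74)/(7*7) = -17*1850/49 = -31450/49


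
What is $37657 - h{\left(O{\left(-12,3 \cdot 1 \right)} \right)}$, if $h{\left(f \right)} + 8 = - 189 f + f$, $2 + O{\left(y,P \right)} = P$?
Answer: $37853$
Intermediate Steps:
$O{\left(y,P \right)} = -2 + P$
$h{\left(f \right)} = -8 - 188 f$ ($h{\left(f \right)} = -8 + \left(- 189 f + f\right) = -8 - 188 f$)
$37657 - h{\left(O{\left(-12,3 \cdot 1 \right)} \right)} = 37657 - \left(-8 - 188 \left(-2 + 3 \cdot 1\right)\right) = 37657 - \left(-8 - 188 \left(-2 + 3\right)\right) = 37657 - \left(-8 - 188\right) = 37657 - -196 = 37657 + 196 = 37853$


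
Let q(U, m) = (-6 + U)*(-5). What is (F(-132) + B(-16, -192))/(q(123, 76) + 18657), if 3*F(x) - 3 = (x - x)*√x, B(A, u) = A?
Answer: -5/6024 ≈ -0.00083001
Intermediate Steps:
q(U, m) = 30 - 5*U
F(x) = 1 (F(x) = 1 + ((x - x)*√x)/3 = 1 + (0*√x)/3 = 1 + (⅓)*0 = 1 + 0 = 1)
(F(-132) + B(-16, -192))/(q(123, 76) + 18657) = (1 - 16)/((30 - 5*123) + 18657) = -15/((30 - 615) + 18657) = -15/(-585 + 18657) = -15/18072 = -15*1/18072 = -5/6024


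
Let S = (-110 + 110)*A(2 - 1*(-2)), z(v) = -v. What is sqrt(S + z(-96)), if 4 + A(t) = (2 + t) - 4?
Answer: 4*sqrt(6) ≈ 9.7980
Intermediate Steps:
A(t) = -6 + t (A(t) = -4 + ((2 + t) - 4) = -4 + (-2 + t) = -6 + t)
S = 0 (S = (-110 + 110)*(-6 + (2 - 1*(-2))) = 0*(-6 + (2 + 2)) = 0*(-6 + 4) = 0*(-2) = 0)
sqrt(S + z(-96)) = sqrt(0 - 1*(-96)) = sqrt(0 + 96) = sqrt(96) = 4*sqrt(6)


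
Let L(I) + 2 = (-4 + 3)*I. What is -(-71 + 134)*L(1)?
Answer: 189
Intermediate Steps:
L(I) = -2 - I (L(I) = -2 + (-4 + 3)*I = -2 - I)
-(-71 + 134)*L(1) = -(-71 + 134)*(-2 - 1*1) = -63*(-2 - 1) = -63*(-3) = -1*(-189) = 189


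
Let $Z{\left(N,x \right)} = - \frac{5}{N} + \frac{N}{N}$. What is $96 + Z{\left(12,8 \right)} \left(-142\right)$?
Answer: $\frac{79}{6} \approx 13.167$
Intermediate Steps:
$Z{\left(N,x \right)} = 1 - \frac{5}{N}$ ($Z{\left(N,x \right)} = - \frac{5}{N} + 1 = 1 - \frac{5}{N}$)
$96 + Z{\left(12,8 \right)} \left(-142\right) = 96 + \frac{-5 + 12}{12} \left(-142\right) = 96 + \frac{1}{12} \cdot 7 \left(-142\right) = 96 + \frac{7}{12} \left(-142\right) = 96 - \frac{497}{6} = \frac{79}{6}$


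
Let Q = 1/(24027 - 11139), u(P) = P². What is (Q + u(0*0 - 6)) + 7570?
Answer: 98026129/12888 ≈ 7606.0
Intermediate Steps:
Q = 1/12888 ≈ 7.7592e-5
(Q + u(0*0 - 6)) + 7570 = (1/12888 + (0*0 - 6)²) + 7570 = (1/12888 + (0 - 6)²) + 7570 = (1/12888 + (-6)²) + 7570 = (1/12888 + 36) + 7570 = 463969/12888 + 7570 = 98026129/12888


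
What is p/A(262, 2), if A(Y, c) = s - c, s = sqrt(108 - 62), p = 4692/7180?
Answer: 391/12565 + 391*sqrt(46)/25130 ≈ 0.13665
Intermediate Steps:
p = 1173/1795 (p = 4692*(1/7180) = 1173/1795 ≈ 0.65348)
s = sqrt(46) ≈ 6.7823
A(Y, c) = sqrt(46) - c
p/A(262, 2) = 1173/(1795*(sqrt(46) - 1*2)) = 1173/(1795*(sqrt(46) - 2)) = 1173/(1795*(-2 + sqrt(46)))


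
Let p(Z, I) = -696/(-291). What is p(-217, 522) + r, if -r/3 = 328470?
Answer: -95584538/97 ≈ -9.8541e+5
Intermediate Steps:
r = -985410 (r = -3*328470 = -985410)
p(Z, I) = 232/97 (p(Z, I) = -696*(-1/291) = 232/97)
p(-217, 522) + r = 232/97 - 985410 = -95584538/97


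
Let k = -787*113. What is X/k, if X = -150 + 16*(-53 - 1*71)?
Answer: 2134/88931 ≈ 0.023996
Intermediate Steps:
k = -88931
X = -2134 (X = -150 + 16*(-53 - 71) = -150 + 16*(-124) = -150 - 1984 = -2134)
X/k = -2134/(-88931) = -2134*(-1/88931) = 2134/88931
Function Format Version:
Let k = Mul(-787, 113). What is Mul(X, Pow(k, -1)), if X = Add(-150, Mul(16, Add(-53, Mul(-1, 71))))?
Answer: Rational(2134, 88931) ≈ 0.023996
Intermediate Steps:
k = -88931
X = -2134 (X = Add(-150, Mul(16, Add(-53, -71))) = Add(-150, Mul(16, -124)) = Add(-150, -1984) = -2134)
Mul(X, Pow(k, -1)) = Mul(-2134, Pow(-88931, -1)) = Mul(-2134, Rational(-1, 88931)) = Rational(2134, 88931)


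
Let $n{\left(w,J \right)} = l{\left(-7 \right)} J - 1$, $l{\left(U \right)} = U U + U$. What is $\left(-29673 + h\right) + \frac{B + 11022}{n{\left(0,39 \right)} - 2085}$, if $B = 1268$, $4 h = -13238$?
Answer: $- \frac{7394225}{224} \approx -33010.0$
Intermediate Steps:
$h = - \frac{6619}{2}$ ($h = \frac{1}{4} \left(-13238\right) = - \frac{6619}{2} \approx -3309.5$)
$l{\left(U \right)} = U + U^{2}$ ($l{\left(U \right)} = U^{2} + U = U + U^{2}$)
$n{\left(w,J \right)} = -1 + 42 J$ ($n{\left(w,J \right)} = - 7 \left(1 - 7\right) J - 1 = \left(-7\right) \left(-6\right) J - 1 = 42 J - 1 = -1 + 42 J$)
$\left(-29673 + h\right) + \frac{B + 11022}{n{\left(0,39 \right)} - 2085} = \left(-29673 - \frac{6619}{2}\right) + \frac{1268 + 11022}{\left(-1 + 42 \cdot 39\right) - 2085} = - \frac{65965}{2} + \frac{12290}{\left(-1 + 1638\right) - 2085} = - \frac{65965}{2} + \frac{12290}{1637 - 2085} = - \frac{65965}{2} + \frac{12290}{-448} = - \frac{65965}{2} + 12290 \left(- \frac{1}{448}\right) = - \frac{65965}{2} - \frac{6145}{224} = - \frac{7394225}{224}$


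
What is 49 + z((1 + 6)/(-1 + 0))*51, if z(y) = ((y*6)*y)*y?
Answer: -104909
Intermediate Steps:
z(y) = 6*y**3 (z(y) = ((6*y)*y)*y = (6*y**2)*y = 6*y**3)
49 + z((1 + 6)/(-1 + 0))*51 = 49 + (6*((1 + 6)/(-1 + 0))**3)*51 = 49 + (6*(7/(-1))**3)*51 = 49 + (6*(7*(-1))**3)*51 = 49 + (6*(-7)**3)*51 = 49 + (6*(-343))*51 = 49 - 2058*51 = 49 - 104958 = -104909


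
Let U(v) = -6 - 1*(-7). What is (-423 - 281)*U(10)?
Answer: -704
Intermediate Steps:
U(v) = 1 (U(v) = -6 + 7 = 1)
(-423 - 281)*U(10) = (-423 - 281)*1 = -704*1 = -704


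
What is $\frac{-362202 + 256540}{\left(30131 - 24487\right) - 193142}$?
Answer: $\frac{52831}{93749} \approx 0.56354$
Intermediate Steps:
$\frac{-362202 + 256540}{\left(30131 - 24487\right) - 193142} = - \frac{105662}{\left(30131 - 24487\right) - 193142} = - \frac{105662}{5644 - 193142} = - \frac{105662}{-187498} = \left(-105662\right) \left(- \frac{1}{187498}\right) = \frac{52831}{93749}$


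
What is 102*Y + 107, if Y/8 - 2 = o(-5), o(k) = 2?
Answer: 3371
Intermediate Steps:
Y = 32 (Y = 16 + 8*2 = 16 + 16 = 32)
102*Y + 107 = 102*32 + 107 = 3264 + 107 = 3371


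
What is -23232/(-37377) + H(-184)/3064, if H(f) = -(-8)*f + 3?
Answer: 5425345/38174376 ≈ 0.14212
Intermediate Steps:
H(f) = 3 + 8*f (H(f) = 8*f + 3 = 3 + 8*f)
-23232/(-37377) + H(-184)/3064 = -23232/(-37377) + (3 + 8*(-184))/3064 = -23232*(-1/37377) + (3 - 1472)*(1/3064) = 7744/12459 - 1469*1/3064 = 7744/12459 - 1469/3064 = 5425345/38174376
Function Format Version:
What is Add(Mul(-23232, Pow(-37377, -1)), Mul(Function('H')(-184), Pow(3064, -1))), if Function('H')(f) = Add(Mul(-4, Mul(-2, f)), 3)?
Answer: Rational(5425345, 38174376) ≈ 0.14212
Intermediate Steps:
Function('H')(f) = Add(3, Mul(8, f)) (Function('H')(f) = Add(Mul(8, f), 3) = Add(3, Mul(8, f)))
Add(Mul(-23232, Pow(-37377, -1)), Mul(Function('H')(-184), Pow(3064, -1))) = Add(Mul(-23232, Pow(-37377, -1)), Mul(Add(3, Mul(8, -184)), Pow(3064, -1))) = Add(Mul(-23232, Rational(-1, 37377)), Mul(Add(3, -1472), Rational(1, 3064))) = Add(Rational(7744, 12459), Mul(-1469, Rational(1, 3064))) = Add(Rational(7744, 12459), Rational(-1469, 3064)) = Rational(5425345, 38174376)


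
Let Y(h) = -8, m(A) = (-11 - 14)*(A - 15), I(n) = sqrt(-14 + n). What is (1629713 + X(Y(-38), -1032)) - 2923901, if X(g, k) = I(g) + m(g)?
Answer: -1293613 + I*sqrt(22) ≈ -1.2936e+6 + 4.6904*I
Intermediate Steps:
m(A) = 375 - 25*A (m(A) = -25*(-15 + A) = 375 - 25*A)
X(g, k) = 375 + sqrt(-14 + g) - 25*g (X(g, k) = sqrt(-14 + g) + (375 - 25*g) = 375 + sqrt(-14 + g) - 25*g)
(1629713 + X(Y(-38), -1032)) - 2923901 = (1629713 + (375 + sqrt(-14 - 8) - 25*(-8))) - 2923901 = (1629713 + (375 + sqrt(-22) + 200)) - 2923901 = (1629713 + (375 + I*sqrt(22) + 200)) - 2923901 = (1629713 + (575 + I*sqrt(22))) - 2923901 = (1630288 + I*sqrt(22)) - 2923901 = -1293613 + I*sqrt(22)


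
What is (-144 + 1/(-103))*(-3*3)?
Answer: 133497/103 ≈ 1296.1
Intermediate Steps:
(-144 + 1/(-103))*(-3*3) = (-144 - 1/103)*(-9) = -14833/103*(-9) = 133497/103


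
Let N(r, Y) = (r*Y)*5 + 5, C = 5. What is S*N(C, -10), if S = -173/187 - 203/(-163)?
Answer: -2391690/30481 ≈ -78.465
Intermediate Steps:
N(r, Y) = 5 + 5*Y*r (N(r, Y) = (Y*r)*5 + 5 = 5*Y*r + 5 = 5 + 5*Y*r)
S = 9762/30481 (S = -173*1/187 - 203*(-1/163) = -173/187 + 203/163 = 9762/30481 ≈ 0.32026)
S*N(C, -10) = 9762*(5 + 5*(-10)*5)/30481 = 9762*(5 - 250)/30481 = (9762/30481)*(-245) = -2391690/30481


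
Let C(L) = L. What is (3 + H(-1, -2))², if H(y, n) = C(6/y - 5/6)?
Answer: 529/36 ≈ 14.694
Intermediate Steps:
H(y, n) = -⅚ + 6/y (H(y, n) = 6/y - 5/6 = 6/y - 5*⅙ = 6/y - ⅚ = -⅚ + 6/y)
(3 + H(-1, -2))² = (3 + (-⅚ + 6/(-1)))² = (3 + (-⅚ + 6*(-1)))² = (3 + (-⅚ - 6))² = (3 - 41/6)² = (-23/6)² = 529/36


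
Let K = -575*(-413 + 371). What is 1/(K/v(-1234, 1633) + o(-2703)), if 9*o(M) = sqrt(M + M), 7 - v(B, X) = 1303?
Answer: -869400/19314481 - 5184*I*sqrt(5406)/19314481 ≈ -0.045013 - 0.019734*I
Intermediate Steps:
K = 24150 (K = -575*(-42) = 24150)
v(B, X) = -1296 (v(B, X) = 7 - 1*1303 = 7 - 1303 = -1296)
o(M) = sqrt(2)*sqrt(M)/9 (o(M) = sqrt(M + M)/9 = sqrt(2*M)/9 = (sqrt(2)*sqrt(M))/9 = sqrt(2)*sqrt(M)/9)
1/(K/v(-1234, 1633) + o(-2703)) = 1/(24150/(-1296) + sqrt(2)*sqrt(-2703)/9) = 1/(24150*(-1/1296) + sqrt(2)*(I*sqrt(2703))/9) = 1/(-4025/216 + I*sqrt(5406)/9)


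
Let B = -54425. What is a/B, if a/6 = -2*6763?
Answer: 81156/54425 ≈ 1.4912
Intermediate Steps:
a = -81156 (a = 6*(-2*6763) = 6*(-13526) = -81156)
a/B = -81156/(-54425) = -81156*(-1/54425) = 81156/54425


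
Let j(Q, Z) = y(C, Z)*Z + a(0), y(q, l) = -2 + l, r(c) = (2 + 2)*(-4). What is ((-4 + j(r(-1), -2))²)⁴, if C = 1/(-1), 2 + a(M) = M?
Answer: 256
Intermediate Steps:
a(M) = -2 + M
r(c) = -16 (r(c) = 4*(-4) = -16)
C = -1
j(Q, Z) = -2 + Z*(-2 + Z) (j(Q, Z) = (-2 + Z)*Z + (-2 + 0) = Z*(-2 + Z) - 2 = -2 + Z*(-2 + Z))
((-4 + j(r(-1), -2))²)⁴ = ((-4 + (-2 - 2*(-2 - 2)))²)⁴ = ((-4 + (-2 - 2*(-4)))²)⁴ = ((-4 + (-2 + 8))²)⁴ = ((-4 + 6)²)⁴ = (2²)⁴ = 4⁴ = 256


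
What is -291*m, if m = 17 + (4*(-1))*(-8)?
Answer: -14259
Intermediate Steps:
m = 49 (m = 17 - 4*(-8) = 17 + 32 = 49)
-291*m = -291*49 = -14259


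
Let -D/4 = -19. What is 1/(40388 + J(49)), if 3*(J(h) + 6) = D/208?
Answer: 156/6299611 ≈ 2.4763e-5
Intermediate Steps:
D = 76 (D = -4*(-19) = 76)
J(h) = -917/156 (J(h) = -6 + (76/208)/3 = -6 + (76*(1/208))/3 = -6 + (⅓)*(19/52) = -6 + 19/156 = -917/156)
1/(40388 + J(49)) = 1/(40388 - 917/156) = 1/(6299611/156) = 156/6299611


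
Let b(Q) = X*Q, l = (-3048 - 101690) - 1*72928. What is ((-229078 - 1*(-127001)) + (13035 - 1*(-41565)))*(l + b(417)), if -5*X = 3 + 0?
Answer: 42234637137/5 ≈ 8.4469e+9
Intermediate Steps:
X = -3/5 (X = -(3 + 0)/5 = -1/5*3 = -3/5 ≈ -0.60000)
l = -177666 (l = -104738 - 72928 = -177666)
b(Q) = -3*Q/5
((-229078 - 1*(-127001)) + (13035 - 1*(-41565)))*(l + b(417)) = ((-229078 - 1*(-127001)) + (13035 - 1*(-41565)))*(-177666 - 3/5*417) = ((-229078 + 127001) + (13035 + 41565))*(-177666 - 1251/5) = (-102077 + 54600)*(-889581/5) = -47477*(-889581/5) = 42234637137/5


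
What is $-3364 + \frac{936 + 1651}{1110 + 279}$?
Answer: $- \frac{4670009}{1389} \approx -3362.1$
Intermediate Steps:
$-3364 + \frac{936 + 1651}{1110 + 279} = -3364 + \frac{2587}{1389} = - \frac{4670009}{1389}$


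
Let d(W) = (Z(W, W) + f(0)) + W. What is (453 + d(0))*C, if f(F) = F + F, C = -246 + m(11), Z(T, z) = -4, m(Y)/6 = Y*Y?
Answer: 215520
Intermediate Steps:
m(Y) = 6*Y² (m(Y) = 6*(Y*Y) = 6*Y²)
C = 480 (C = -246 + 6*11² = -246 + 6*121 = -246 + 726 = 480)
f(F) = 2*F
d(W) = -4 + W (d(W) = (-4 + 2*0) + W = (-4 + 0) + W = -4 + W)
(453 + d(0))*C = (453 + (-4 + 0))*480 = (453 - 4)*480 = 449*480 = 215520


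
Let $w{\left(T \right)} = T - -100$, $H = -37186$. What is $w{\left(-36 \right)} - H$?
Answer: $37250$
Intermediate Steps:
$w{\left(T \right)} = 100 + T$ ($w{\left(T \right)} = T + 100 = 100 + T$)
$w{\left(-36 \right)} - H = \left(100 - 36\right) - -37186 = 64 + 37186 = 37250$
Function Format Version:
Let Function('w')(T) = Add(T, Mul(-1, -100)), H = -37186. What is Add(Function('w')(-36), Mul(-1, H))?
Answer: 37250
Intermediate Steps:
Function('w')(T) = Add(100, T) (Function('w')(T) = Add(T, 100) = Add(100, T))
Add(Function('w')(-36), Mul(-1, H)) = Add(Add(100, -36), Mul(-1, -37186)) = Add(64, 37186) = 37250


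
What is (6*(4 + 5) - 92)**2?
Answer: 1444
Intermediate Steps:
(6*(4 + 5) - 92)**2 = (6*9 - 92)**2 = (54 - 92)**2 = (-38)**2 = 1444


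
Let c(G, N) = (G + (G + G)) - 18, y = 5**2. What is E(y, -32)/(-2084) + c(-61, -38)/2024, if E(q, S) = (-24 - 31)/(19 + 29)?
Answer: -2499389/25308096 ≈ -0.098758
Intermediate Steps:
y = 25
E(q, S) = -55/48
c(G, N) = -18 + 3*G (c(G, N) = (G + 2*G) - 18 = 3*G - 18 = -18 + 3*G)
E(y, -32)/(-2084) + c(-61, -38)/2024 = -55/48/(-2084) + (-18 + 3*(-61))/2024 = -55/48*(-1/2084) + (-18 - 183)*(1/2024) = 55/100032 - 201*1/2024 = 55/100032 - 201/2024 = -2499389/25308096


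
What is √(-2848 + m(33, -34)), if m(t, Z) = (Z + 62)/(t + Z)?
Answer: 2*I*√719 ≈ 53.628*I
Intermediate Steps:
m(t, Z) = (62 + Z)/(Z + t)
√(-2848 + m(33, -34)) = √(-2848 + (62 - 34)/(-34 + 33)) = √(-2848 + 28/(-1)) = √(-2848 - 1*28) = √(-2848 - 28) = √(-2876) = 2*I*√719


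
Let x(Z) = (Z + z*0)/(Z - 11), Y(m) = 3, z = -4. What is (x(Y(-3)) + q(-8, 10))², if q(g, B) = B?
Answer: 5929/64 ≈ 92.641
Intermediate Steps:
x(Z) = Z/(-11 + Z) (x(Z) = (Z - 4*0)/(Z - 11) = (Z + 0)/(-11 + Z) = Z/(-11 + Z))
(x(Y(-3)) + q(-8, 10))² = (3/(-11 + 3) + 10)² = (3/(-8) + 10)² = (3*(-⅛) + 10)² = (-3/8 + 10)² = (77/8)² = 5929/64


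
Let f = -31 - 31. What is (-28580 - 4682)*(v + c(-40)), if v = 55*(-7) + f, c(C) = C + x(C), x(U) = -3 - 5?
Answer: 16464690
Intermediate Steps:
x(U) = -8
f = -62
c(C) = -8 + C (c(C) = C - 8 = -8 + C)
v = -447 (v = 55*(-7) - 62 = -385 - 62 = -447)
(-28580 - 4682)*(v + c(-40)) = (-28580 - 4682)*(-447 + (-8 - 40)) = -33262*(-447 - 48) = -33262*(-495) = 16464690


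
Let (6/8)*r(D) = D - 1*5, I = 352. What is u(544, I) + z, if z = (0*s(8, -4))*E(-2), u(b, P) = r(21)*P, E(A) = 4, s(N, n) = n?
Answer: 22528/3 ≈ 7509.3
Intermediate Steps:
r(D) = -20/3 + 4*D/3 (r(D) = 4*(D - 1*5)/3 = 4*(D - 5)/3 = 4*(-5 + D)/3 = -20/3 + 4*D/3)
u(b, P) = 64*P/3 (u(b, P) = (-20/3 + (4/3)*21)*P = (-20/3 + 28)*P = 64*P/3)
z = 0 (z = (0*(-4))*4 = 0*4 = 0)
u(544, I) + z = (64/3)*352 + 0 = 22528/3 + 0 = 22528/3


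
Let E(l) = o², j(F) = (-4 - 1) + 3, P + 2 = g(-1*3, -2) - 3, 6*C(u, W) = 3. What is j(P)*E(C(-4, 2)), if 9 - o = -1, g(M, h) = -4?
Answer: -200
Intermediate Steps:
C(u, W) = ½ (C(u, W) = (⅙)*3 = ½)
P = -9 (P = -2 + (-4 - 3) = -2 - 7 = -9)
o = 10 (o = 9 - 1*(-1) = 9 + 1 = 10)
j(F) = -2 (j(F) = -5 + 3 = -2)
E(l) = 100 (E(l) = 10² = 100)
j(P)*E(C(-4, 2)) = -2*100 = -200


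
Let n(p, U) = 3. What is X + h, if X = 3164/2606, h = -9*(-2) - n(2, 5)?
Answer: 21127/1303 ≈ 16.214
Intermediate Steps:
h = 15 (h = -9*(-2) - 1*3 = 18 - 3 = 15)
X = 1582/1303 (X = 3164*(1/2606) = 1582/1303 ≈ 1.2141)
X + h = 1582/1303 + 15 = 21127/1303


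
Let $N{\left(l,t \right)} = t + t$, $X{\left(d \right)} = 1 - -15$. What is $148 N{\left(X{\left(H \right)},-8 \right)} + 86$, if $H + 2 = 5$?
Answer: $-2282$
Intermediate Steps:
$H = 3$ ($H = -2 + 5 = 3$)
$X{\left(d \right)} = 16$ ($X{\left(d \right)} = 1 + 15 = 16$)
$N{\left(l,t \right)} = 2 t$
$148 N{\left(X{\left(H \right)},-8 \right)} + 86 = 148 \cdot 2 \left(-8\right) + 86 = 148 \left(-16\right) + 86 = -2368 + 86 = -2282$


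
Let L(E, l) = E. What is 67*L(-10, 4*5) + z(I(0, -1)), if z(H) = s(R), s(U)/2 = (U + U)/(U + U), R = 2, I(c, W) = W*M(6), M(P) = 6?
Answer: -668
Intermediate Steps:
I(c, W) = 6*W (I(c, W) = W*6 = 6*W)
s(U) = 2 (s(U) = 2*((U + U)/(U + U)) = 2*((2*U)/((2*U))) = 2*((2*U)*(1/(2*U))) = 2*1 = 2)
z(H) = 2
67*L(-10, 4*5) + z(I(0, -1)) = 67*(-10) + 2 = -670 + 2 = -668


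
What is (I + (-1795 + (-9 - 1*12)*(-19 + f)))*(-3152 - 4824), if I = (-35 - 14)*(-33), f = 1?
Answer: -1595200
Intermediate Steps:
I = 1617 (I = -49*(-33) = 1617)
(I + (-1795 + (-9 - 1*12)*(-19 + f)))*(-3152 - 4824) = (1617 + (-1795 + (-9 - 1*12)*(-19 + 1)))*(-3152 - 4824) = (1617 + (-1795 + (-9 - 12)*(-18)))*(-7976) = (1617 + (-1795 - 21*(-18)))*(-7976) = (1617 + (-1795 + 378))*(-7976) = (1617 - 1417)*(-7976) = 200*(-7976) = -1595200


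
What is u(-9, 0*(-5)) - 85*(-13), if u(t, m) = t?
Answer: 1096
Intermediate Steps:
u(-9, 0*(-5)) - 85*(-13) = -9 - 85*(-13) = -9 + 1105 = 1096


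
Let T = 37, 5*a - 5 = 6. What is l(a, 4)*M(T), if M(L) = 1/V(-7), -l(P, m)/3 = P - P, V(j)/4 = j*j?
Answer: 0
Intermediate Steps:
V(j) = 4*j² (V(j) = 4*(j*j) = 4*j²)
a = 11/5 (a = 1 + (⅕)*6 = 1 + 6/5 = 11/5 ≈ 2.2000)
l(P, m) = 0 (l(P, m) = -3*(P - P) = -3*0 = 0)
M(L) = 1/196 (M(L) = 1/(4*(-7)²) = 1/(4*49) = 1/196)
l(a, 4)*M(T) = 0*(1/196) = 0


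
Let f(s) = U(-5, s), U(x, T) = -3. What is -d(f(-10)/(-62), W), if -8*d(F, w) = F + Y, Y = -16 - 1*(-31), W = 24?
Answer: 933/496 ≈ 1.8810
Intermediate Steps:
f(s) = -3
Y = 15 (Y = -16 + 31 = 15)
d(F, w) = -15/8 - F/8 (d(F, w) = -(F + 15)/8 = -(15 + F)/8 = -15/8 - F/8)
-d(f(-10)/(-62), W) = -(-15/8 - (-3)/(8*(-62))) = -(-15/8 - (-3)*(-1)/(8*62)) = -(-15/8 - ⅛*3/62) = -(-15/8 - 3/496) = -1*(-933/496) = 933/496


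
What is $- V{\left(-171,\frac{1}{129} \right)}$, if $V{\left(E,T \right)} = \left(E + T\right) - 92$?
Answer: $\frac{33926}{129} \approx 262.99$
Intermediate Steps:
$V{\left(E,T \right)} = -92 + E + T$
$- V{\left(-171,\frac{1}{129} \right)} = - (-92 - 171 + \frac{1}{129}) = \left(-1\right) \left(- \frac{33926}{129}\right) = \frac{33926}{129}$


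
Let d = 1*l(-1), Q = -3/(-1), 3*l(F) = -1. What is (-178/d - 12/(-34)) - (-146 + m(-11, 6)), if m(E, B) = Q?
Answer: 11515/17 ≈ 677.35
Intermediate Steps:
l(F) = -⅓ (l(F) = (⅓)*(-1) = -⅓)
Q = 3 (Q = -3*(-1) = 3)
m(E, B) = 3
d = -⅓ (d = 1*(-⅓) = -⅓ ≈ -0.33333)
(-178/d - 12/(-34)) - (-146 + m(-11, 6)) = (-178/(-⅓) - 12/(-34)) - (-146 + 3) = (-178*(-3) - 12*(-1/34)) - 1*(-143) = (534 + 6/17) + 143 = 9084/17 + 143 = 11515/17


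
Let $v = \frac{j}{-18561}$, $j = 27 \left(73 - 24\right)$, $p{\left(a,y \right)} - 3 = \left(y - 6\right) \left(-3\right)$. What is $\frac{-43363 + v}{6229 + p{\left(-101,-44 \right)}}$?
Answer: $- \frac{134143661}{19742717} \approx -6.7946$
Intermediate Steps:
$p{\left(a,y \right)} = 21 - 3 y$ ($p{\left(a,y \right)} = 3 + \left(y - 6\right) \left(-3\right) = 3 + \left(-6 + y\right) \left(-3\right) = 3 - \left(-18 + 3 y\right) = 21 - 3 y$)
$j = 1323$ ($j = 27 \cdot 49 = 1323$)
$v = - \frac{441}{6187}$ ($v = \frac{1323}{-18561} = 1323 \left(- \frac{1}{18561}\right) = - \frac{441}{6187} \approx -0.071278$)
$\frac{-43363 + v}{6229 + p{\left(-101,-44 \right)}} = \frac{-43363 - \frac{441}{6187}}{6229 + \left(21 - -132\right)} = - \frac{268287322}{6187 \left(6229 + \left(21 + 132\right)\right)} = - \frac{268287322}{6187 \left(6229 + 153\right)} = - \frac{268287322}{6187 \cdot 6382} = \left(- \frac{268287322}{6187}\right) \frac{1}{6382} = - \frac{134143661}{19742717}$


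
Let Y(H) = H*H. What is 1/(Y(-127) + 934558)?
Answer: 1/950687 ≈ 1.0519e-6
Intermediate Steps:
Y(H) = H²
1/(Y(-127) + 934558) = 1/((-127)² + 934558) = 1/(16129 + 934558) = 1/950687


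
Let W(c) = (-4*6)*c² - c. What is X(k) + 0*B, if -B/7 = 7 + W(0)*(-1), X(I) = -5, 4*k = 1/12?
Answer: -5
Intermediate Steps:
k = 1/48 (k = (¼)/12 = (¼)*(1/12) = 1/48 ≈ 0.020833)
W(c) = -c - 24*c² (W(c) = -24*c² - c = -c - 24*c²)
B = -49 (B = -7*(7 - 1*0*(1 + 24*0)*(-1)) = -7*(7 - 1*0*(1 + 0)*(-1)) = -7*(7 - 1*0*1*(-1)) = -7*(7 + 0*(-1)) = -7*(7 + 0) = -7*7 = -49)
X(k) + 0*B = -5 + 0*(-49) = -5 + 0 = -5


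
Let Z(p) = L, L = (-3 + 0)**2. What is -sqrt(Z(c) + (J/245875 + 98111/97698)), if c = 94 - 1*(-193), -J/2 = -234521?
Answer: -sqrt(5611048224753050970)/686328450 ≈ -3.4514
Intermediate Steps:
J = 469042 (J = -2*(-234521) = 469042)
c = 287 (c = 94 + 193 = 287)
L = 9 (L = (-3)**2 = 9)
Z(p) = 9
-sqrt(Z(c) + (J/245875 + 98111/97698)) = -sqrt(9 + (469042/245875 + 98111/97698)) = -sqrt(9 + (469042*(1/245875) + 98111*(1/97698))) = -sqrt(9 + (67006/35125 + 98111/97698)) = -sqrt(9 + 9992501063/3431642250) = -sqrt(40877281313/3431642250) = -sqrt(5611048224753050970)/686328450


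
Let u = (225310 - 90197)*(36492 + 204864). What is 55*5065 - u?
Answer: -32610054653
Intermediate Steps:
u = 32610333228 (u = 135113*241356 = 32610333228)
55*5065 - u = 55*5065 - 1*32610333228 = 278575 - 32610333228 = -32610054653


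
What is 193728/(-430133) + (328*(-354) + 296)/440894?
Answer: -67614898180/94821529451 ≈ -0.71308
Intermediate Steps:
193728/(-430133) + (328*(-354) + 296)/440894 = 193728*(-1/430133) + (-116112 + 296)*(1/440894) = -193728/430133 - 115816*1/440894 = -193728/430133 - 57908/220447 = -67614898180/94821529451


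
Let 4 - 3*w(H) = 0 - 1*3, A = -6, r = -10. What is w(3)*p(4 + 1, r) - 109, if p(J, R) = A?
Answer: -123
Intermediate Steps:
w(H) = 7/3 (w(H) = 4/3 - (0 - 1*3)/3 = 4/3 - (0 - 3)/3 = 4/3 - ⅓*(-3) = 4/3 + 1 = 7/3)
p(J, R) = -6
w(3)*p(4 + 1, r) - 109 = (7/3)*(-6) - 109 = -14 - 109 = -123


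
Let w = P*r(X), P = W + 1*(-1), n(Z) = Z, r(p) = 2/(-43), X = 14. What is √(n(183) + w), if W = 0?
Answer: √338453/43 ≈ 13.529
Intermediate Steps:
r(p) = -2/43 (r(p) = 2*(-1/43) = -2/43)
P = -1 (P = 0 + 1*(-1) = 0 - 1 = -1)
w = 2/43 (w = -1*(-2/43) = 2/43 ≈ 0.046512)
√(n(183) + w) = √(183 + 2/43) = √(7871/43) = √338453/43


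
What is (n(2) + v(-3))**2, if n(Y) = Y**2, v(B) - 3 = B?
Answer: 16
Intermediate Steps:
v(B) = 3 + B
(n(2) + v(-3))**2 = (2**2 + (3 - 3))**2 = (4 + 0)**2 = 4**2 = 16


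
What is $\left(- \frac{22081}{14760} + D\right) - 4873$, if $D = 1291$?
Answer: $- \frac{52892401}{14760} \approx -3583.5$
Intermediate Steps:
$\left(- \frac{22081}{14760} + D\right) - 4873 = \left(- \frac{22081}{14760} + 1291\right) - 4873 = \frac{19033079}{14760} - 4873 = - \frac{52892401}{14760}$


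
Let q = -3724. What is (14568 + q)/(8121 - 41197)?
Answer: -2711/8269 ≈ -0.32785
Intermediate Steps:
(14568 + q)/(8121 - 41197) = (14568 - 3724)/(8121 - 41197) = 10844/(-33076) = 10844*(-1/33076) = -2711/8269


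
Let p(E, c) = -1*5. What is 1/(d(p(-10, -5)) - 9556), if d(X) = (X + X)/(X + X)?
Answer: -1/9555 ≈ -0.00010466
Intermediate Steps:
p(E, c) = -5
d(X) = 1 (d(X) = (2*X)/((2*X)) = (2*X)*(1/(2*X)) = 1)
1/(d(p(-10, -5)) - 9556) = 1/(1 - 9556) = 1/(-9555) = -1/9555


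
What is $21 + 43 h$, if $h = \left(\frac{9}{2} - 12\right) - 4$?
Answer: $- \frac{947}{2} \approx -473.5$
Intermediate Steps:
$h = - \frac{23}{2}$ ($h = \left(9 \cdot \frac{1}{2} - 12\right) - 4 = \left(\frac{9}{2} - 12\right) - 4 = - \frac{15}{2} - 4 = - \frac{23}{2} \approx -11.5$)
$21 + 43 h = 21 + 43 \left(- \frac{23}{2}\right) = 21 - \frac{989}{2} = - \frac{947}{2}$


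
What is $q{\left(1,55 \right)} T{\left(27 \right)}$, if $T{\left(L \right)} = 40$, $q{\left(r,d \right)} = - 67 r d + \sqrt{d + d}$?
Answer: $-147400 + 40 \sqrt{110} \approx -1.4698 \cdot 10^{5}$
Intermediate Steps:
$q{\left(r,d \right)} = \sqrt{2} \sqrt{d} - 67 d r$ ($q{\left(r,d \right)} = - 67 d r + \sqrt{2 d} = - 67 d r + \sqrt{2} \sqrt{d} = \sqrt{2} \sqrt{d} - 67 d r$)
$q{\left(1,55 \right)} T{\left(27 \right)} = \left(\sqrt{2} \sqrt{55} - 3685 \cdot 1\right) 40 = \left(\sqrt{110} - 3685\right) 40 = \left(-3685 + \sqrt{110}\right) 40 = -147400 + 40 \sqrt{110}$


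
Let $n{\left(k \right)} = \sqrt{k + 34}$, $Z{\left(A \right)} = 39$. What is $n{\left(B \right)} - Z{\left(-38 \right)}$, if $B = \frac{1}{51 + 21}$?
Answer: $-39 + \frac{\sqrt{4898}}{12} \approx -33.168$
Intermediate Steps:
$B = \frac{1}{72} \approx 0.013889$
$n{\left(k \right)} = \sqrt{34 + k}$
$n{\left(B \right)} - Z{\left(-38 \right)} = \sqrt{34 + \frac{1}{72}} - 39 = \sqrt{\frac{2449}{72}} - 39 = \frac{\sqrt{4898}}{12} - 39 = -39 + \frac{\sqrt{4898}}{12}$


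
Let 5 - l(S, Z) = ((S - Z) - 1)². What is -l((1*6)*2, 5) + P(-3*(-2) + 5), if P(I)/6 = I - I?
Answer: 31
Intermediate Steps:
l(S, Z) = 5 - (-1 + S - Z)² (l(S, Z) = 5 - ((S - Z) - 1)² = 5 - (-1 + S - Z)²)
P(I) = 0 (P(I) = 6*(I - I) = 6*0 = 0)
-l((1*6)*2, 5) + P(-3*(-2) + 5) = -(5 - (1 + 5 - 1*6*2)²) + 0 = -(5 - (1 + 5 - 6*2)²) + 0 = -(5 - (1 + 5 - 1*12)²) + 0 = -(5 - (1 + 5 - 12)²) + 0 = -(5 - 1*(-6)²) + 0 = -(5 - 1*36) + 0 = -(5 - 36) + 0 = -1*(-31) + 0 = 31 + 0 = 31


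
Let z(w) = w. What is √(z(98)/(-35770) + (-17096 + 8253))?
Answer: 4*I*√73631815/365 ≈ 94.037*I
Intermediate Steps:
√(z(98)/(-35770) + (-17096 + 8253)) = √(98/(-35770) + (-17096 + 8253)) = √(98*(-1/35770) - 8843) = √(-1/365 - 8843) = √(-3227696/365) = 4*I*√73631815/365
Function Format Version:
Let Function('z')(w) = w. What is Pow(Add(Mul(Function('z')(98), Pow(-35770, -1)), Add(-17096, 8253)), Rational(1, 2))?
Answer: Mul(Rational(4, 365), I, Pow(73631815, Rational(1, 2))) ≈ Mul(94.037, I)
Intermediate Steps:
Pow(Add(Mul(Function('z')(98), Pow(-35770, -1)), Add(-17096, 8253)), Rational(1, 2)) = Pow(Add(Mul(98, Pow(-35770, -1)), Add(-17096, 8253)), Rational(1, 2)) = Pow(Add(Mul(98, Rational(-1, 35770)), -8843), Rational(1, 2)) = Pow(Add(Rational(-1, 365), -8843), Rational(1, 2)) = Pow(Rational(-3227696, 365), Rational(1, 2)) = Mul(Rational(4, 365), I, Pow(73631815, Rational(1, 2)))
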